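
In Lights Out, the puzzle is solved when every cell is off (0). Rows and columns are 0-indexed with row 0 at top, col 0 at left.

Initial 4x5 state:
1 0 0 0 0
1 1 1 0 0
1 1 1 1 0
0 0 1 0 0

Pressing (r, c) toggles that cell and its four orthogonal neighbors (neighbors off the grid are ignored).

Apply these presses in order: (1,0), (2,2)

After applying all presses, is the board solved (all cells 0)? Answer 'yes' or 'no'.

After press 1 at (1,0):
0 0 0 0 0
0 0 1 0 0
0 1 1 1 0
0 0 1 0 0

After press 2 at (2,2):
0 0 0 0 0
0 0 0 0 0
0 0 0 0 0
0 0 0 0 0

Lights still on: 0

Answer: yes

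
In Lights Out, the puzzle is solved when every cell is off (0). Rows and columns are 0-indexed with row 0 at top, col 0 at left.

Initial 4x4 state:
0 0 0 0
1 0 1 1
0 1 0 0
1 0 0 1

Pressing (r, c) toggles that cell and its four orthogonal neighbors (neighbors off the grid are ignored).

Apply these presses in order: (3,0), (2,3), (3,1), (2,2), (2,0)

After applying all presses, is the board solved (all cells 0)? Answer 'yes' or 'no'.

Answer: yes

Derivation:
After press 1 at (3,0):
0 0 0 0
1 0 1 1
1 1 0 0
0 1 0 1

After press 2 at (2,3):
0 0 0 0
1 0 1 0
1 1 1 1
0 1 0 0

After press 3 at (3,1):
0 0 0 0
1 0 1 0
1 0 1 1
1 0 1 0

After press 4 at (2,2):
0 0 0 0
1 0 0 0
1 1 0 0
1 0 0 0

After press 5 at (2,0):
0 0 0 0
0 0 0 0
0 0 0 0
0 0 0 0

Lights still on: 0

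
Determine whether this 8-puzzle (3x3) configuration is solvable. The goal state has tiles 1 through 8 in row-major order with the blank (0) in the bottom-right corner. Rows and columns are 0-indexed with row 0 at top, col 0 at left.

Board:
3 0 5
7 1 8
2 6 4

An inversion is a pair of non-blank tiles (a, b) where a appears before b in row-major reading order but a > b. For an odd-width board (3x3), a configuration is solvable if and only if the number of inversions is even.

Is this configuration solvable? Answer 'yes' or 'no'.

Answer: no

Derivation:
Inversions (pairs i<j in row-major order where tile[i] > tile[j] > 0): 13
13 is odd, so the puzzle is not solvable.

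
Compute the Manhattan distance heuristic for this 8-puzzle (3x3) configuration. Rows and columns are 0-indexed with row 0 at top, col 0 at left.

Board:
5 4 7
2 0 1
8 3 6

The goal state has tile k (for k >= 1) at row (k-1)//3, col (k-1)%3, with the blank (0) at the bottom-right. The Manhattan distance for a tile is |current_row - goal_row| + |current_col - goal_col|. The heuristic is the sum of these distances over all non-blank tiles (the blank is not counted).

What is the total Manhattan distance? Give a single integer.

Answer: 18

Derivation:
Tile 5: (0,0)->(1,1) = 2
Tile 4: (0,1)->(1,0) = 2
Tile 7: (0,2)->(2,0) = 4
Tile 2: (1,0)->(0,1) = 2
Tile 1: (1,2)->(0,0) = 3
Tile 8: (2,0)->(2,1) = 1
Tile 3: (2,1)->(0,2) = 3
Tile 6: (2,2)->(1,2) = 1
Sum: 2 + 2 + 4 + 2 + 3 + 1 + 3 + 1 = 18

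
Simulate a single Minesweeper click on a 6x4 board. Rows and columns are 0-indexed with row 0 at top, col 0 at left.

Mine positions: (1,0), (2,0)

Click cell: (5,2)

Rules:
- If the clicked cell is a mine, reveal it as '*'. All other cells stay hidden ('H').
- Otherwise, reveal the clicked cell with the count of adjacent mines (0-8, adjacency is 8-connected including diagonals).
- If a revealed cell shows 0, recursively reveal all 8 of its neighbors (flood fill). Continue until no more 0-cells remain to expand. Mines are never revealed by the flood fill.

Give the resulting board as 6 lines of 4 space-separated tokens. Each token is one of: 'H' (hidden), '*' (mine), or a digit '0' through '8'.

H 1 0 0
H 2 0 0
H 2 0 0
1 1 0 0
0 0 0 0
0 0 0 0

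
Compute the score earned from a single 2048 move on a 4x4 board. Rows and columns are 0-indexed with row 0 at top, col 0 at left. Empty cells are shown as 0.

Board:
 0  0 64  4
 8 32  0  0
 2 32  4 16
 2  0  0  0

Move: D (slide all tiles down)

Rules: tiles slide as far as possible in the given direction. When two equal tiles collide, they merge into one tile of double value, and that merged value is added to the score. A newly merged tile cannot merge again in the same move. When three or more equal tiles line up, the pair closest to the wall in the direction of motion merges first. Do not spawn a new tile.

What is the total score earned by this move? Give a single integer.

Answer: 68

Derivation:
Slide down:
col 0: [0, 8, 2, 2] -> [0, 0, 8, 4]  score +4 (running 4)
col 1: [0, 32, 32, 0] -> [0, 0, 0, 64]  score +64 (running 68)
col 2: [64, 0, 4, 0] -> [0, 0, 64, 4]  score +0 (running 68)
col 3: [4, 0, 16, 0] -> [0, 0, 4, 16]  score +0 (running 68)
Board after move:
 0  0  0  0
 0  0  0  0
 8  0 64  4
 4 64  4 16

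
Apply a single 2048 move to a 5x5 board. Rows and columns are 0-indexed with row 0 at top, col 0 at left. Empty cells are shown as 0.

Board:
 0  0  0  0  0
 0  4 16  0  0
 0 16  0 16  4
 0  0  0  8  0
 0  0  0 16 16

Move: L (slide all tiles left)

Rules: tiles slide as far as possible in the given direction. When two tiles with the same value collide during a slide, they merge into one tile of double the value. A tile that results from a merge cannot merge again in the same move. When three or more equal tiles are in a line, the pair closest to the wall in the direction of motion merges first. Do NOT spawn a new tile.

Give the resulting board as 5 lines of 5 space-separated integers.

Answer:  0  0  0  0  0
 4 16  0  0  0
32  4  0  0  0
 8  0  0  0  0
32  0  0  0  0

Derivation:
Slide left:
row 0: [0, 0, 0, 0, 0] -> [0, 0, 0, 0, 0]
row 1: [0, 4, 16, 0, 0] -> [4, 16, 0, 0, 0]
row 2: [0, 16, 0, 16, 4] -> [32, 4, 0, 0, 0]
row 3: [0, 0, 0, 8, 0] -> [8, 0, 0, 0, 0]
row 4: [0, 0, 0, 16, 16] -> [32, 0, 0, 0, 0]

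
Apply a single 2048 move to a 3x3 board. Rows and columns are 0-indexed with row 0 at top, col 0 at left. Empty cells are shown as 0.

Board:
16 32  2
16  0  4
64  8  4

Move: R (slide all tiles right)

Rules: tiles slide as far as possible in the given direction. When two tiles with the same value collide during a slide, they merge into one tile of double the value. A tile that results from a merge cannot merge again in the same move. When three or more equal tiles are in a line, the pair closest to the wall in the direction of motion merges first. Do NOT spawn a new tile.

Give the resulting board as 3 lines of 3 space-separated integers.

Answer: 16 32  2
 0 16  4
64  8  4

Derivation:
Slide right:
row 0: [16, 32, 2] -> [16, 32, 2]
row 1: [16, 0, 4] -> [0, 16, 4]
row 2: [64, 8, 4] -> [64, 8, 4]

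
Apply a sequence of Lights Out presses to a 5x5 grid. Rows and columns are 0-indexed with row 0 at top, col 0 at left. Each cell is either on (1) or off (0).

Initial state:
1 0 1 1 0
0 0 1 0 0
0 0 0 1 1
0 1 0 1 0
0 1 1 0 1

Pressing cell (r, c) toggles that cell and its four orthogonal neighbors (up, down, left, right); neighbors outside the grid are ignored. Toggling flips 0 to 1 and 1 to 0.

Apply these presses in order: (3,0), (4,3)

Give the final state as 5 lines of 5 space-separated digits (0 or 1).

After press 1 at (3,0):
1 0 1 1 0
0 0 1 0 0
1 0 0 1 1
1 0 0 1 0
1 1 1 0 1

After press 2 at (4,3):
1 0 1 1 0
0 0 1 0 0
1 0 0 1 1
1 0 0 0 0
1 1 0 1 0

Answer: 1 0 1 1 0
0 0 1 0 0
1 0 0 1 1
1 0 0 0 0
1 1 0 1 0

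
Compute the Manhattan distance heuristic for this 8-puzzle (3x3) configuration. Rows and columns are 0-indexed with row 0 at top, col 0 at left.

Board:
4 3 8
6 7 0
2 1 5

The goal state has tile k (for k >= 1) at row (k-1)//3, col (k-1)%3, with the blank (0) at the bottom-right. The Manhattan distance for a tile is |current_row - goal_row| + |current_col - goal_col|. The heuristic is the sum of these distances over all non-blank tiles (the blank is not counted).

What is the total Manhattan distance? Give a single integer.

Tile 4: at (0,0), goal (1,0), distance |0-1|+|0-0| = 1
Tile 3: at (0,1), goal (0,2), distance |0-0|+|1-2| = 1
Tile 8: at (0,2), goal (2,1), distance |0-2|+|2-1| = 3
Tile 6: at (1,0), goal (1,2), distance |1-1|+|0-2| = 2
Tile 7: at (1,1), goal (2,0), distance |1-2|+|1-0| = 2
Tile 2: at (2,0), goal (0,1), distance |2-0|+|0-1| = 3
Tile 1: at (2,1), goal (0,0), distance |2-0|+|1-0| = 3
Tile 5: at (2,2), goal (1,1), distance |2-1|+|2-1| = 2
Sum: 1 + 1 + 3 + 2 + 2 + 3 + 3 + 2 = 17

Answer: 17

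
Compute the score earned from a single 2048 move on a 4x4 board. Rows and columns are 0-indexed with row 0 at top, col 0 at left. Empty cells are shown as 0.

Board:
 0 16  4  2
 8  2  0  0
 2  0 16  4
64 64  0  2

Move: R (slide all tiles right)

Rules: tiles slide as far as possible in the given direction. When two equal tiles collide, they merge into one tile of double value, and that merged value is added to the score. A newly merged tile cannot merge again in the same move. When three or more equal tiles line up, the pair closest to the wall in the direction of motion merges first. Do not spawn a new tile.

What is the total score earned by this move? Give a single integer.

Slide right:
row 0: [0, 16, 4, 2] -> [0, 16, 4, 2]  score +0 (running 0)
row 1: [8, 2, 0, 0] -> [0, 0, 8, 2]  score +0 (running 0)
row 2: [2, 0, 16, 4] -> [0, 2, 16, 4]  score +0 (running 0)
row 3: [64, 64, 0, 2] -> [0, 0, 128, 2]  score +128 (running 128)
Board after move:
  0  16   4   2
  0   0   8   2
  0   2  16   4
  0   0 128   2

Answer: 128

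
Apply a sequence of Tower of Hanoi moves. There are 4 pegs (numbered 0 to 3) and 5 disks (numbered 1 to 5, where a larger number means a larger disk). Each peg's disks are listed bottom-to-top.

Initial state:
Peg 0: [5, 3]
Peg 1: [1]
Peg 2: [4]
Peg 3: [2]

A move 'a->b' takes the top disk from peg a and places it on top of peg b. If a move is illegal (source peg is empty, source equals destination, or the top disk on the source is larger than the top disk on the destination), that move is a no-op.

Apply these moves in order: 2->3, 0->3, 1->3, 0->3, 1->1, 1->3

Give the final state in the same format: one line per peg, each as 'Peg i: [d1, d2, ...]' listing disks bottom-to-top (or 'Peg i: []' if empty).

After move 1 (2->3):
Peg 0: [5, 3]
Peg 1: [1]
Peg 2: [4]
Peg 3: [2]

After move 2 (0->3):
Peg 0: [5, 3]
Peg 1: [1]
Peg 2: [4]
Peg 3: [2]

After move 3 (1->3):
Peg 0: [5, 3]
Peg 1: []
Peg 2: [4]
Peg 3: [2, 1]

After move 4 (0->3):
Peg 0: [5, 3]
Peg 1: []
Peg 2: [4]
Peg 3: [2, 1]

After move 5 (1->1):
Peg 0: [5, 3]
Peg 1: []
Peg 2: [4]
Peg 3: [2, 1]

After move 6 (1->3):
Peg 0: [5, 3]
Peg 1: []
Peg 2: [4]
Peg 3: [2, 1]

Answer: Peg 0: [5, 3]
Peg 1: []
Peg 2: [4]
Peg 3: [2, 1]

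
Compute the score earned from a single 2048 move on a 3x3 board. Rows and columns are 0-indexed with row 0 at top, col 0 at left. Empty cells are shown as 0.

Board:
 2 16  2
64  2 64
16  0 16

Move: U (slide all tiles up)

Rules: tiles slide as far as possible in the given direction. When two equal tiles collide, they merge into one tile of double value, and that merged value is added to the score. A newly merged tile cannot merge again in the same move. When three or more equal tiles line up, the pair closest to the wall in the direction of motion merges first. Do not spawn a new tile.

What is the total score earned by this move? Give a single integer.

Answer: 0

Derivation:
Slide up:
col 0: [2, 64, 16] -> [2, 64, 16]  score +0 (running 0)
col 1: [16, 2, 0] -> [16, 2, 0]  score +0 (running 0)
col 2: [2, 64, 16] -> [2, 64, 16]  score +0 (running 0)
Board after move:
 2 16  2
64  2 64
16  0 16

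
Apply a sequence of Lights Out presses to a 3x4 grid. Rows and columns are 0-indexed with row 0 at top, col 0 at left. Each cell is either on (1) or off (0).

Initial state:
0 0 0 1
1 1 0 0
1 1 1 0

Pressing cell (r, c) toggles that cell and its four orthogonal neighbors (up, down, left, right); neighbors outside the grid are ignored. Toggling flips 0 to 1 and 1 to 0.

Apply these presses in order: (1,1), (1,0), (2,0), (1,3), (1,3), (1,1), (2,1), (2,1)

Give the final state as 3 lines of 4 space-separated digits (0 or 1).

After press 1 at (1,1):
0 1 0 1
0 0 1 0
1 0 1 0

After press 2 at (1,0):
1 1 0 1
1 1 1 0
0 0 1 0

After press 3 at (2,0):
1 1 0 1
0 1 1 0
1 1 1 0

After press 4 at (1,3):
1 1 0 0
0 1 0 1
1 1 1 1

After press 5 at (1,3):
1 1 0 1
0 1 1 0
1 1 1 0

After press 6 at (1,1):
1 0 0 1
1 0 0 0
1 0 1 0

After press 7 at (2,1):
1 0 0 1
1 1 0 0
0 1 0 0

After press 8 at (2,1):
1 0 0 1
1 0 0 0
1 0 1 0

Answer: 1 0 0 1
1 0 0 0
1 0 1 0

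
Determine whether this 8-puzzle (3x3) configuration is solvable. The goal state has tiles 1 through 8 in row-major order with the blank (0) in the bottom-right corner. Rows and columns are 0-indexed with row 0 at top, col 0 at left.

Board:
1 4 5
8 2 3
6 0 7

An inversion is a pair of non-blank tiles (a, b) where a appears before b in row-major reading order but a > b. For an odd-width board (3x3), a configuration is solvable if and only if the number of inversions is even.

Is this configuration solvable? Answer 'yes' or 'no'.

Inversions (pairs i<j in row-major order where tile[i] > tile[j] > 0): 8
8 is even, so the puzzle is solvable.

Answer: yes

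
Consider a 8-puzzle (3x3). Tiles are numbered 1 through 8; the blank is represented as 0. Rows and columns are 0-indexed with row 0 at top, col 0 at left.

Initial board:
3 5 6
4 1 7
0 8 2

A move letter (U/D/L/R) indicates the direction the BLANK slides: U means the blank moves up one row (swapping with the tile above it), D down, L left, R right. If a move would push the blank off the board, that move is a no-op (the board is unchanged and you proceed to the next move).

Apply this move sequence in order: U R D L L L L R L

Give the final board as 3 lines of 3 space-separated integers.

After move 1 (U):
3 5 6
0 1 7
4 8 2

After move 2 (R):
3 5 6
1 0 7
4 8 2

After move 3 (D):
3 5 6
1 8 7
4 0 2

After move 4 (L):
3 5 6
1 8 7
0 4 2

After move 5 (L):
3 5 6
1 8 7
0 4 2

After move 6 (L):
3 5 6
1 8 7
0 4 2

After move 7 (L):
3 5 6
1 8 7
0 4 2

After move 8 (R):
3 5 6
1 8 7
4 0 2

After move 9 (L):
3 5 6
1 8 7
0 4 2

Answer: 3 5 6
1 8 7
0 4 2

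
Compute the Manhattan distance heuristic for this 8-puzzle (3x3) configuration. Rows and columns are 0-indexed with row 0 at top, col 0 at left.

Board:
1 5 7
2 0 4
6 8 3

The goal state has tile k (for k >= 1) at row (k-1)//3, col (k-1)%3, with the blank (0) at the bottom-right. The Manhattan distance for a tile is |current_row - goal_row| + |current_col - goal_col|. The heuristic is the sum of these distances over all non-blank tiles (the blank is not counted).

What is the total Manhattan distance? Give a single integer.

Answer: 14

Derivation:
Tile 1: at (0,0), goal (0,0), distance |0-0|+|0-0| = 0
Tile 5: at (0,1), goal (1,1), distance |0-1|+|1-1| = 1
Tile 7: at (0,2), goal (2,0), distance |0-2|+|2-0| = 4
Tile 2: at (1,0), goal (0,1), distance |1-0|+|0-1| = 2
Tile 4: at (1,2), goal (1,0), distance |1-1|+|2-0| = 2
Tile 6: at (2,0), goal (1,2), distance |2-1|+|0-2| = 3
Tile 8: at (2,1), goal (2,1), distance |2-2|+|1-1| = 0
Tile 3: at (2,2), goal (0,2), distance |2-0|+|2-2| = 2
Sum: 0 + 1 + 4 + 2 + 2 + 3 + 0 + 2 = 14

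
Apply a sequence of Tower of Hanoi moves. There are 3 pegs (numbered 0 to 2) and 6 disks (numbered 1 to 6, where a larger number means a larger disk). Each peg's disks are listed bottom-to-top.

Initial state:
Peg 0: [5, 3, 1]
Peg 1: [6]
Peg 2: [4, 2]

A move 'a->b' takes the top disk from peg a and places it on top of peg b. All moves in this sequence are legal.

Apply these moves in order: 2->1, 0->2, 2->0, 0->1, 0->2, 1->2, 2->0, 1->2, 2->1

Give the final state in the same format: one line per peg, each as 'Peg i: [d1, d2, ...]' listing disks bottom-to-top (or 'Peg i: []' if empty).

After move 1 (2->1):
Peg 0: [5, 3, 1]
Peg 1: [6, 2]
Peg 2: [4]

After move 2 (0->2):
Peg 0: [5, 3]
Peg 1: [6, 2]
Peg 2: [4, 1]

After move 3 (2->0):
Peg 0: [5, 3, 1]
Peg 1: [6, 2]
Peg 2: [4]

After move 4 (0->1):
Peg 0: [5, 3]
Peg 1: [6, 2, 1]
Peg 2: [4]

After move 5 (0->2):
Peg 0: [5]
Peg 1: [6, 2, 1]
Peg 2: [4, 3]

After move 6 (1->2):
Peg 0: [5]
Peg 1: [6, 2]
Peg 2: [4, 3, 1]

After move 7 (2->0):
Peg 0: [5, 1]
Peg 1: [6, 2]
Peg 2: [4, 3]

After move 8 (1->2):
Peg 0: [5, 1]
Peg 1: [6]
Peg 2: [4, 3, 2]

After move 9 (2->1):
Peg 0: [5, 1]
Peg 1: [6, 2]
Peg 2: [4, 3]

Answer: Peg 0: [5, 1]
Peg 1: [6, 2]
Peg 2: [4, 3]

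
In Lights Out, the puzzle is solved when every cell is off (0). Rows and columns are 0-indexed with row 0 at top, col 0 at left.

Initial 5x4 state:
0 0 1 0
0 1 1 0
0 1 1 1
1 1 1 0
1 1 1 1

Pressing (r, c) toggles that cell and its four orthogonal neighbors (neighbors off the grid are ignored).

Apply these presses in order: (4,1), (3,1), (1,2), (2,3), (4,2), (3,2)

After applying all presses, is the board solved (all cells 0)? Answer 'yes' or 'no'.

After press 1 at (4,1):
0 0 1 0
0 1 1 0
0 1 1 1
1 0 1 0
0 0 0 1

After press 2 at (3,1):
0 0 1 0
0 1 1 0
0 0 1 1
0 1 0 0
0 1 0 1

After press 3 at (1,2):
0 0 0 0
0 0 0 1
0 0 0 1
0 1 0 0
0 1 0 1

After press 4 at (2,3):
0 0 0 0
0 0 0 0
0 0 1 0
0 1 0 1
0 1 0 1

After press 5 at (4,2):
0 0 0 0
0 0 0 0
0 0 1 0
0 1 1 1
0 0 1 0

After press 6 at (3,2):
0 0 0 0
0 0 0 0
0 0 0 0
0 0 0 0
0 0 0 0

Lights still on: 0

Answer: yes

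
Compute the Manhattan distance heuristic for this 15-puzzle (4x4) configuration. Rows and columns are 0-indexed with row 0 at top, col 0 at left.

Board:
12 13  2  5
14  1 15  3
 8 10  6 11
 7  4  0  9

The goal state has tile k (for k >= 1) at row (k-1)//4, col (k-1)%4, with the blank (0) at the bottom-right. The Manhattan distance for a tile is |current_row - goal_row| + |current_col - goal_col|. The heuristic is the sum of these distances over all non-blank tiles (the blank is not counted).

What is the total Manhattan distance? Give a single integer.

Answer: 43

Derivation:
Tile 12: (0,0)->(2,3) = 5
Tile 13: (0,1)->(3,0) = 4
Tile 2: (0,2)->(0,1) = 1
Tile 5: (0,3)->(1,0) = 4
Tile 14: (1,0)->(3,1) = 3
Tile 1: (1,1)->(0,0) = 2
Tile 15: (1,2)->(3,2) = 2
Tile 3: (1,3)->(0,2) = 2
Tile 8: (2,0)->(1,3) = 4
Tile 10: (2,1)->(2,1) = 0
Tile 6: (2,2)->(1,1) = 2
Tile 11: (2,3)->(2,2) = 1
Tile 7: (3,0)->(1,2) = 4
Tile 4: (3,1)->(0,3) = 5
Tile 9: (3,3)->(2,0) = 4
Sum: 5 + 4 + 1 + 4 + 3 + 2 + 2 + 2 + 4 + 0 + 2 + 1 + 4 + 5 + 4 = 43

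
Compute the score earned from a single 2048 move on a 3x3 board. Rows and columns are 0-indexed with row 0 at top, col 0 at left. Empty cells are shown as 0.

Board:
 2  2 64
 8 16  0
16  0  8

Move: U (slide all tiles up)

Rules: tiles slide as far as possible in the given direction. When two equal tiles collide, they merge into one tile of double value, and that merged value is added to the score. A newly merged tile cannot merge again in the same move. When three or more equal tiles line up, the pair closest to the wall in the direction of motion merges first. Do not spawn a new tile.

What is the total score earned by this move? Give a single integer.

Answer: 0

Derivation:
Slide up:
col 0: [2, 8, 16] -> [2, 8, 16]  score +0 (running 0)
col 1: [2, 16, 0] -> [2, 16, 0]  score +0 (running 0)
col 2: [64, 0, 8] -> [64, 8, 0]  score +0 (running 0)
Board after move:
 2  2 64
 8 16  8
16  0  0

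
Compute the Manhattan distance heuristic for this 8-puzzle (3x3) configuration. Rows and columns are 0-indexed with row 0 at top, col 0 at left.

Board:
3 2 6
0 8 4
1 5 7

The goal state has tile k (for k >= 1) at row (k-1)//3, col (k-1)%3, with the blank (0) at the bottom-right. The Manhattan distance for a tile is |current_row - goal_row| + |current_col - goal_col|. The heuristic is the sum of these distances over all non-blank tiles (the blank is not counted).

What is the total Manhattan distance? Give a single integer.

Tile 3: at (0,0), goal (0,2), distance |0-0|+|0-2| = 2
Tile 2: at (0,1), goal (0,1), distance |0-0|+|1-1| = 0
Tile 6: at (0,2), goal (1,2), distance |0-1|+|2-2| = 1
Tile 8: at (1,1), goal (2,1), distance |1-2|+|1-1| = 1
Tile 4: at (1,2), goal (1,0), distance |1-1|+|2-0| = 2
Tile 1: at (2,0), goal (0,0), distance |2-0|+|0-0| = 2
Tile 5: at (2,1), goal (1,1), distance |2-1|+|1-1| = 1
Tile 7: at (2,2), goal (2,0), distance |2-2|+|2-0| = 2
Sum: 2 + 0 + 1 + 1 + 2 + 2 + 1 + 2 = 11

Answer: 11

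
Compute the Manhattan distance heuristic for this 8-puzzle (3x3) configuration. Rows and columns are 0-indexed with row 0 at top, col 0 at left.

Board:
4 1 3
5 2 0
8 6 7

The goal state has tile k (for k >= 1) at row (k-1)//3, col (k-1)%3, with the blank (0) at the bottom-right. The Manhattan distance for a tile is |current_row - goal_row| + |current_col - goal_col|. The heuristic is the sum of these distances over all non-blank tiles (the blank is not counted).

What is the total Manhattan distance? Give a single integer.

Tile 4: (0,0)->(1,0) = 1
Tile 1: (0,1)->(0,0) = 1
Tile 3: (0,2)->(0,2) = 0
Tile 5: (1,0)->(1,1) = 1
Tile 2: (1,1)->(0,1) = 1
Tile 8: (2,0)->(2,1) = 1
Tile 6: (2,1)->(1,2) = 2
Tile 7: (2,2)->(2,0) = 2
Sum: 1 + 1 + 0 + 1 + 1 + 1 + 2 + 2 = 9

Answer: 9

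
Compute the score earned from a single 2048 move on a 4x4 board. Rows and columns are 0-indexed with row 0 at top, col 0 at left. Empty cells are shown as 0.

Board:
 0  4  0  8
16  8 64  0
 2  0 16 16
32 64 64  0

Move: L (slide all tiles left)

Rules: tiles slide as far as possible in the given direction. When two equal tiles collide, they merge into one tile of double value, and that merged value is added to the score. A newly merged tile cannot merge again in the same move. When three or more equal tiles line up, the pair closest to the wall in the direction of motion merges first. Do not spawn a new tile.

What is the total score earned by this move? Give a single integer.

Answer: 160

Derivation:
Slide left:
row 0: [0, 4, 0, 8] -> [4, 8, 0, 0]  score +0 (running 0)
row 1: [16, 8, 64, 0] -> [16, 8, 64, 0]  score +0 (running 0)
row 2: [2, 0, 16, 16] -> [2, 32, 0, 0]  score +32 (running 32)
row 3: [32, 64, 64, 0] -> [32, 128, 0, 0]  score +128 (running 160)
Board after move:
  4   8   0   0
 16   8  64   0
  2  32   0   0
 32 128   0   0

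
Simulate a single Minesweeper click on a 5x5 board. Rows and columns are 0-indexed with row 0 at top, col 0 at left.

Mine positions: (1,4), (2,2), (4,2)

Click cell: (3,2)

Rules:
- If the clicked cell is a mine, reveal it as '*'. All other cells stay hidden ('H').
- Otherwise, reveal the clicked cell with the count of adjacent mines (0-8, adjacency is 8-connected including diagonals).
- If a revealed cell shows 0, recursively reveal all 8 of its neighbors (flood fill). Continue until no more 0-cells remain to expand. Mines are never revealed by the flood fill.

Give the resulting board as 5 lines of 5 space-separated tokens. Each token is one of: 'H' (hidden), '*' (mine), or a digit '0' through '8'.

H H H H H
H H H H H
H H H H H
H H 2 H H
H H H H H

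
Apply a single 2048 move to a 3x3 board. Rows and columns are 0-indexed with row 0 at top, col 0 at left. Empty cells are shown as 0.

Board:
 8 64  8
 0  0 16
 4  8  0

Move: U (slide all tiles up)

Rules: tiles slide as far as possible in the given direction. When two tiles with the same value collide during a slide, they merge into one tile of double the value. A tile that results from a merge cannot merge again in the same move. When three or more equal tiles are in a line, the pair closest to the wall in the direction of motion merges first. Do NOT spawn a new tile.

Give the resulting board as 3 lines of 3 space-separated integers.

Slide up:
col 0: [8, 0, 4] -> [8, 4, 0]
col 1: [64, 0, 8] -> [64, 8, 0]
col 2: [8, 16, 0] -> [8, 16, 0]

Answer:  8 64  8
 4  8 16
 0  0  0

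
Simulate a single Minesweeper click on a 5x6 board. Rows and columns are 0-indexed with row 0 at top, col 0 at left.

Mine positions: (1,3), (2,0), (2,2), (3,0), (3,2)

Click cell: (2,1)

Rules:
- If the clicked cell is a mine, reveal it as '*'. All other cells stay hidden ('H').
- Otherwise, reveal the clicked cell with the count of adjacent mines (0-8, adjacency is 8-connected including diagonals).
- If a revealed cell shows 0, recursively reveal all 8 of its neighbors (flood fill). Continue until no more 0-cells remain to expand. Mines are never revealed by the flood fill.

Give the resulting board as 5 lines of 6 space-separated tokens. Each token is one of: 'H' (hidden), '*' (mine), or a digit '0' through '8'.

H H H H H H
H H H H H H
H 4 H H H H
H H H H H H
H H H H H H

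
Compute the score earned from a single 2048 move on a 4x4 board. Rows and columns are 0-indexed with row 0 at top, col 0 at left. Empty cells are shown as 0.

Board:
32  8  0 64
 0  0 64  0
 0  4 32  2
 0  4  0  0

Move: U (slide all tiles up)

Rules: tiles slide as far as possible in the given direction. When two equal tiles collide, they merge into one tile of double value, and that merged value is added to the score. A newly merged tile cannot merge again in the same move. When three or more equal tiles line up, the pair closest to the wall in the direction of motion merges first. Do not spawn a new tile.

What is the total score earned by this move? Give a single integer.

Answer: 8

Derivation:
Slide up:
col 0: [32, 0, 0, 0] -> [32, 0, 0, 0]  score +0 (running 0)
col 1: [8, 0, 4, 4] -> [8, 8, 0, 0]  score +8 (running 8)
col 2: [0, 64, 32, 0] -> [64, 32, 0, 0]  score +0 (running 8)
col 3: [64, 0, 2, 0] -> [64, 2, 0, 0]  score +0 (running 8)
Board after move:
32  8 64 64
 0  8 32  2
 0  0  0  0
 0  0  0  0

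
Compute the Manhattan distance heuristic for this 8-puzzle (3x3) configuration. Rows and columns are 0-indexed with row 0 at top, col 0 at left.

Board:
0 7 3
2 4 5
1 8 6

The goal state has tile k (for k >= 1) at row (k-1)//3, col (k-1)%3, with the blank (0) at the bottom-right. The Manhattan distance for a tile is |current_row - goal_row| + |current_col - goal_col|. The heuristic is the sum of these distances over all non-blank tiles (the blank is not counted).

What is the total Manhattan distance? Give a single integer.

Tile 7: (0,1)->(2,0) = 3
Tile 3: (0,2)->(0,2) = 0
Tile 2: (1,0)->(0,1) = 2
Tile 4: (1,1)->(1,0) = 1
Tile 5: (1,2)->(1,1) = 1
Tile 1: (2,0)->(0,0) = 2
Tile 8: (2,1)->(2,1) = 0
Tile 6: (2,2)->(1,2) = 1
Sum: 3 + 0 + 2 + 1 + 1 + 2 + 0 + 1 = 10

Answer: 10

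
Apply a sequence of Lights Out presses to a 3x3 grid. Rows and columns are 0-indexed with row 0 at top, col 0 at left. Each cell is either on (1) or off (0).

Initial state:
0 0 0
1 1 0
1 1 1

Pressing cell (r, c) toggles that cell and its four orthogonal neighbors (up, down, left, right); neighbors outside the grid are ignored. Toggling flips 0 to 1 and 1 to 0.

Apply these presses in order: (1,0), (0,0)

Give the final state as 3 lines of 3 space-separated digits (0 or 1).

After press 1 at (1,0):
1 0 0
0 0 0
0 1 1

After press 2 at (0,0):
0 1 0
1 0 0
0 1 1

Answer: 0 1 0
1 0 0
0 1 1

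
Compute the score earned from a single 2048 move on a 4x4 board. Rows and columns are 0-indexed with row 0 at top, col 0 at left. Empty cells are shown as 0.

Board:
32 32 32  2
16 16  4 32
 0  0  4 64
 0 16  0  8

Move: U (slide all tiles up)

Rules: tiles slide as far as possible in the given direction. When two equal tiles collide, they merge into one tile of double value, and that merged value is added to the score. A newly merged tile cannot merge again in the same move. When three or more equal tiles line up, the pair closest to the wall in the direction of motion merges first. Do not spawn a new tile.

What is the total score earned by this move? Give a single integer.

Slide up:
col 0: [32, 16, 0, 0] -> [32, 16, 0, 0]  score +0 (running 0)
col 1: [32, 16, 0, 16] -> [32, 32, 0, 0]  score +32 (running 32)
col 2: [32, 4, 4, 0] -> [32, 8, 0, 0]  score +8 (running 40)
col 3: [2, 32, 64, 8] -> [2, 32, 64, 8]  score +0 (running 40)
Board after move:
32 32 32  2
16 32  8 32
 0  0  0 64
 0  0  0  8

Answer: 40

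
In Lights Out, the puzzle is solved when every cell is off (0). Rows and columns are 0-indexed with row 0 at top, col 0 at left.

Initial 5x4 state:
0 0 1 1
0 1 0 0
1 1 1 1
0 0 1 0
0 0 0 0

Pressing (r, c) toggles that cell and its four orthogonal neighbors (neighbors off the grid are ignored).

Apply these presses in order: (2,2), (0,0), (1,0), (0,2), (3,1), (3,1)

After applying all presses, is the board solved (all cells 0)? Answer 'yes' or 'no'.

Answer: yes

Derivation:
After press 1 at (2,2):
0 0 1 1
0 1 1 0
1 0 0 0
0 0 0 0
0 0 0 0

After press 2 at (0,0):
1 1 1 1
1 1 1 0
1 0 0 0
0 0 0 0
0 0 0 0

After press 3 at (1,0):
0 1 1 1
0 0 1 0
0 0 0 0
0 0 0 0
0 0 0 0

After press 4 at (0,2):
0 0 0 0
0 0 0 0
0 0 0 0
0 0 0 0
0 0 0 0

After press 5 at (3,1):
0 0 0 0
0 0 0 0
0 1 0 0
1 1 1 0
0 1 0 0

After press 6 at (3,1):
0 0 0 0
0 0 0 0
0 0 0 0
0 0 0 0
0 0 0 0

Lights still on: 0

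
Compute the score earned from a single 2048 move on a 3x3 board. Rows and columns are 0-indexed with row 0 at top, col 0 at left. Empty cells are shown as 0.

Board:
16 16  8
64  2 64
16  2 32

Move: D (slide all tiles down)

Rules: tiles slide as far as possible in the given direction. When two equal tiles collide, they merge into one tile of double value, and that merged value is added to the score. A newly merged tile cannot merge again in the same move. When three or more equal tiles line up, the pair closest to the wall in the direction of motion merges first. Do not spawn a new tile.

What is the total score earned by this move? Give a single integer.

Slide down:
col 0: [16, 64, 16] -> [16, 64, 16]  score +0 (running 0)
col 1: [16, 2, 2] -> [0, 16, 4]  score +4 (running 4)
col 2: [8, 64, 32] -> [8, 64, 32]  score +0 (running 4)
Board after move:
16  0  8
64 16 64
16  4 32

Answer: 4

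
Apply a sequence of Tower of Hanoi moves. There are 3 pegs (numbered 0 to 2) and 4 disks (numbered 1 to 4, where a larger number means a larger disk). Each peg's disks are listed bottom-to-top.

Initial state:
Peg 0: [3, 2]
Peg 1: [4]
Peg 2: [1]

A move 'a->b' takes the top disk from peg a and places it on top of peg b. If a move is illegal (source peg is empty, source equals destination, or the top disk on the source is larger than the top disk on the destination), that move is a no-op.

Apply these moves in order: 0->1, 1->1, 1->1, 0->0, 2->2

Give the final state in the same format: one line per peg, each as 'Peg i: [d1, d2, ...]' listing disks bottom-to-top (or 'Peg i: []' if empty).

After move 1 (0->1):
Peg 0: [3]
Peg 1: [4, 2]
Peg 2: [1]

After move 2 (1->1):
Peg 0: [3]
Peg 1: [4, 2]
Peg 2: [1]

After move 3 (1->1):
Peg 0: [3]
Peg 1: [4, 2]
Peg 2: [1]

After move 4 (0->0):
Peg 0: [3]
Peg 1: [4, 2]
Peg 2: [1]

After move 5 (2->2):
Peg 0: [3]
Peg 1: [4, 2]
Peg 2: [1]

Answer: Peg 0: [3]
Peg 1: [4, 2]
Peg 2: [1]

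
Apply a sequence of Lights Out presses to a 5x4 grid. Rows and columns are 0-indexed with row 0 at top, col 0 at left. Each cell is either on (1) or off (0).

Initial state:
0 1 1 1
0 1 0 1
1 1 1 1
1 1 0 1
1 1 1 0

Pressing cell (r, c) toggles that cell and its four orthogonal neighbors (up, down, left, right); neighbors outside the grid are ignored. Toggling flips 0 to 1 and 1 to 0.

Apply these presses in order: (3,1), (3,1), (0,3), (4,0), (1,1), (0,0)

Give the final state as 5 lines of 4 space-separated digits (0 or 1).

After press 1 at (3,1):
0 1 1 1
0 1 0 1
1 0 1 1
0 0 1 1
1 0 1 0

After press 2 at (3,1):
0 1 1 1
0 1 0 1
1 1 1 1
1 1 0 1
1 1 1 0

After press 3 at (0,3):
0 1 0 0
0 1 0 0
1 1 1 1
1 1 0 1
1 1 1 0

After press 4 at (4,0):
0 1 0 0
0 1 0 0
1 1 1 1
0 1 0 1
0 0 1 0

After press 5 at (1,1):
0 0 0 0
1 0 1 0
1 0 1 1
0 1 0 1
0 0 1 0

After press 6 at (0,0):
1 1 0 0
0 0 1 0
1 0 1 1
0 1 0 1
0 0 1 0

Answer: 1 1 0 0
0 0 1 0
1 0 1 1
0 1 0 1
0 0 1 0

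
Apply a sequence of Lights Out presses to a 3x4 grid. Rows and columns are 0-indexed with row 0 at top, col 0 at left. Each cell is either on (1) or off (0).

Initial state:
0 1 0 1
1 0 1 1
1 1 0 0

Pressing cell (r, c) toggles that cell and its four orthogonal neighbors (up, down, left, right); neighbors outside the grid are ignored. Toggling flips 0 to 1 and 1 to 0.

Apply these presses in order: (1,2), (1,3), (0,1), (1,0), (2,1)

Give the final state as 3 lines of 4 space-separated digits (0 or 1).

After press 1 at (1,2):
0 1 1 1
1 1 0 0
1 1 1 0

After press 2 at (1,3):
0 1 1 0
1 1 1 1
1 1 1 1

After press 3 at (0,1):
1 0 0 0
1 0 1 1
1 1 1 1

After press 4 at (1,0):
0 0 0 0
0 1 1 1
0 1 1 1

After press 5 at (2,1):
0 0 0 0
0 0 1 1
1 0 0 1

Answer: 0 0 0 0
0 0 1 1
1 0 0 1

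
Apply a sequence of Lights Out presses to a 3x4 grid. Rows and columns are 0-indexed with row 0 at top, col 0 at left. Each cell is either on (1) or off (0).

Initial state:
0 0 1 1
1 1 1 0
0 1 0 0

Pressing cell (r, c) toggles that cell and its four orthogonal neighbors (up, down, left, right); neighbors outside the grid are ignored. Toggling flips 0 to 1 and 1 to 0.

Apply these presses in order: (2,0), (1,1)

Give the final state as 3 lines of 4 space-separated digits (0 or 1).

After press 1 at (2,0):
0 0 1 1
0 1 1 0
1 0 0 0

After press 2 at (1,1):
0 1 1 1
1 0 0 0
1 1 0 0

Answer: 0 1 1 1
1 0 0 0
1 1 0 0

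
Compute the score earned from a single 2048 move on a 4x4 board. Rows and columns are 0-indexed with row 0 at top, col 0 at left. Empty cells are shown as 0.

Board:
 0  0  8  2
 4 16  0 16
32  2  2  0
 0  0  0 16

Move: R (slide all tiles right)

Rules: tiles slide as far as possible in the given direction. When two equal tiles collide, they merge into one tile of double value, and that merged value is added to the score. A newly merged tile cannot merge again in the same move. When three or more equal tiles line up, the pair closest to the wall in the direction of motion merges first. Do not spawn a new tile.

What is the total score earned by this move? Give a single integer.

Slide right:
row 0: [0, 0, 8, 2] -> [0, 0, 8, 2]  score +0 (running 0)
row 1: [4, 16, 0, 16] -> [0, 0, 4, 32]  score +32 (running 32)
row 2: [32, 2, 2, 0] -> [0, 0, 32, 4]  score +4 (running 36)
row 3: [0, 0, 0, 16] -> [0, 0, 0, 16]  score +0 (running 36)
Board after move:
 0  0  8  2
 0  0  4 32
 0  0 32  4
 0  0  0 16

Answer: 36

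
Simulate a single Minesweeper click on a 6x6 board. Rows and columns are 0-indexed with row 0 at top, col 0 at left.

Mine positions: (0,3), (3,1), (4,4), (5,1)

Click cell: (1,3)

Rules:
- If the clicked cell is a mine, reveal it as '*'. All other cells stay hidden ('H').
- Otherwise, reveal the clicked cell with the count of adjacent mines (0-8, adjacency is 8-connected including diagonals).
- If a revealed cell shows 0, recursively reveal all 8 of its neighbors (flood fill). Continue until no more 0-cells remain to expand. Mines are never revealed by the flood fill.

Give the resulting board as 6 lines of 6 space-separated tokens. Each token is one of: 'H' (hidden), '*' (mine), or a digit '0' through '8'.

H H H H H H
H H H 1 H H
H H H H H H
H H H H H H
H H H H H H
H H H H H H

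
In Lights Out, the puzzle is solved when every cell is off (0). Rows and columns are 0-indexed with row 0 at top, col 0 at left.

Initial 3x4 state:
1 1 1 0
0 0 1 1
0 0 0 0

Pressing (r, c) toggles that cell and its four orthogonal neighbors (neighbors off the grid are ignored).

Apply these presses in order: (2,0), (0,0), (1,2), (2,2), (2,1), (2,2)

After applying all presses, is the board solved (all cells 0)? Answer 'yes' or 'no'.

After press 1 at (2,0):
1 1 1 0
1 0 1 1
1 1 0 0

After press 2 at (0,0):
0 0 1 0
0 0 1 1
1 1 0 0

After press 3 at (1,2):
0 0 0 0
0 1 0 0
1 1 1 0

After press 4 at (2,2):
0 0 0 0
0 1 1 0
1 0 0 1

After press 5 at (2,1):
0 0 0 0
0 0 1 0
0 1 1 1

After press 6 at (2,2):
0 0 0 0
0 0 0 0
0 0 0 0

Lights still on: 0

Answer: yes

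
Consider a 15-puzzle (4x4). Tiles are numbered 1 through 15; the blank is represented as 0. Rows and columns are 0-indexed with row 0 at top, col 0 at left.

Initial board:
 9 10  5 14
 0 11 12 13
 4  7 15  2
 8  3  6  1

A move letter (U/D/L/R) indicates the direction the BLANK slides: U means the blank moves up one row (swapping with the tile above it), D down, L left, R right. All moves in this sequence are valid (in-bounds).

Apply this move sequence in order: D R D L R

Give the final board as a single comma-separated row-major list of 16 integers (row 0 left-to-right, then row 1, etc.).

After move 1 (D):
 9 10  5 14
 4 11 12 13
 0  7 15  2
 8  3  6  1

After move 2 (R):
 9 10  5 14
 4 11 12 13
 7  0 15  2
 8  3  6  1

After move 3 (D):
 9 10  5 14
 4 11 12 13
 7  3 15  2
 8  0  6  1

After move 4 (L):
 9 10  5 14
 4 11 12 13
 7  3 15  2
 0  8  6  1

After move 5 (R):
 9 10  5 14
 4 11 12 13
 7  3 15  2
 8  0  6  1

Answer: 9, 10, 5, 14, 4, 11, 12, 13, 7, 3, 15, 2, 8, 0, 6, 1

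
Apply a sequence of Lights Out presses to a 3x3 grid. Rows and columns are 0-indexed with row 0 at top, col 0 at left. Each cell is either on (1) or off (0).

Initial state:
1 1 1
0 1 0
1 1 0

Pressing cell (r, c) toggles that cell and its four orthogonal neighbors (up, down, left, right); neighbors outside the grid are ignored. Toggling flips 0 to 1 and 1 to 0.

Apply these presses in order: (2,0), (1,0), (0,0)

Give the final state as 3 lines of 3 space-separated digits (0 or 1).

After press 1 at (2,0):
1 1 1
1 1 0
0 0 0

After press 2 at (1,0):
0 1 1
0 0 0
1 0 0

After press 3 at (0,0):
1 0 1
1 0 0
1 0 0

Answer: 1 0 1
1 0 0
1 0 0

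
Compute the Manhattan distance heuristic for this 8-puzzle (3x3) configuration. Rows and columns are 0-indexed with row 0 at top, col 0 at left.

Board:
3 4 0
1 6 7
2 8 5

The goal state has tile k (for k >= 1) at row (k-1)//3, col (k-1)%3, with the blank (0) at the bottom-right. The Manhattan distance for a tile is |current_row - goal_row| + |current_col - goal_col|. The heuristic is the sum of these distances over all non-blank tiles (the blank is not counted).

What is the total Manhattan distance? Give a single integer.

Tile 3: (0,0)->(0,2) = 2
Tile 4: (0,1)->(1,0) = 2
Tile 1: (1,0)->(0,0) = 1
Tile 6: (1,1)->(1,2) = 1
Tile 7: (1,2)->(2,0) = 3
Tile 2: (2,0)->(0,1) = 3
Tile 8: (2,1)->(2,1) = 0
Tile 5: (2,2)->(1,1) = 2
Sum: 2 + 2 + 1 + 1 + 3 + 3 + 0 + 2 = 14

Answer: 14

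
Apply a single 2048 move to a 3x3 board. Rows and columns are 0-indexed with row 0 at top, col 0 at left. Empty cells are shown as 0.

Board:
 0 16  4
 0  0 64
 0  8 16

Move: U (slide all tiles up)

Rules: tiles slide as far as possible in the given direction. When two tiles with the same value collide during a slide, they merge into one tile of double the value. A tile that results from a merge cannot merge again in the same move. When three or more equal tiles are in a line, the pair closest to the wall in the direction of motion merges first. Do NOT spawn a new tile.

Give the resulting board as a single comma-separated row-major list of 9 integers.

Slide up:
col 0: [0, 0, 0] -> [0, 0, 0]
col 1: [16, 0, 8] -> [16, 8, 0]
col 2: [4, 64, 16] -> [4, 64, 16]

Answer: 0, 16, 4, 0, 8, 64, 0, 0, 16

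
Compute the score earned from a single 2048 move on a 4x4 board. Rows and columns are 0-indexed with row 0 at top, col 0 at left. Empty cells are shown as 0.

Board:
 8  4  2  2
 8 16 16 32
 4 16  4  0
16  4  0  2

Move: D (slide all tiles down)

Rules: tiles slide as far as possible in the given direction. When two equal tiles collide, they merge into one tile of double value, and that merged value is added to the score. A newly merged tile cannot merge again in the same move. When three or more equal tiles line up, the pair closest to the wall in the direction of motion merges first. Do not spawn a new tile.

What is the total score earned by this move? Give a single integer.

Slide down:
col 0: [8, 8, 4, 16] -> [0, 16, 4, 16]  score +16 (running 16)
col 1: [4, 16, 16, 4] -> [0, 4, 32, 4]  score +32 (running 48)
col 2: [2, 16, 4, 0] -> [0, 2, 16, 4]  score +0 (running 48)
col 3: [2, 32, 0, 2] -> [0, 2, 32, 2]  score +0 (running 48)
Board after move:
 0  0  0  0
16  4  2  2
 4 32 16 32
16  4  4  2

Answer: 48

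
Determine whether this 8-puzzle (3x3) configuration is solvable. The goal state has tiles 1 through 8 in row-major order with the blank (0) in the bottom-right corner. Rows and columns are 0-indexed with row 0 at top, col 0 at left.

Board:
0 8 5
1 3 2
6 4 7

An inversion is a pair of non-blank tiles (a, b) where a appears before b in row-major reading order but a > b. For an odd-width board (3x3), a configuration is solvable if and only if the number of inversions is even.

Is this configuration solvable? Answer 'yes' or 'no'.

Answer: no

Derivation:
Inversions (pairs i<j in row-major order where tile[i] > tile[j] > 0): 13
13 is odd, so the puzzle is not solvable.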